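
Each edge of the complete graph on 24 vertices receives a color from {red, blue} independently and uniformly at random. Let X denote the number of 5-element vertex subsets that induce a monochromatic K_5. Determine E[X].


Let X = Σ_S X_S over the C(24, 5) = 42504 subsets S of size 5, where X_S = 1 if the K_5 on S is monochromatic.
For a fixed S, the K_5 on S has C(5, 2) = 10 edges. P[all 10 edges red] = (1/2)^10, and likewise for blue, so P[monochromatic] = 2·(1/2)^10 = 2^{1 − 10} = 1/512.
Summing: E[X] = C(24, 5) · 2^{1 − 10} = 42504 · 1/512 = 5313/64.
Numerically: E[X] ≈ 83.016.

E[X] = C(24,5)·2^(1−C(5,2)) = 5313/64 ≈ 83.016.


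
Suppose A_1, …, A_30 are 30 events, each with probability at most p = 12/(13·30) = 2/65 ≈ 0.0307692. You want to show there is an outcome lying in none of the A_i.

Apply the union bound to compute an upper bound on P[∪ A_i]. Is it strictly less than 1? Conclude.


Union bound: P[∪_{i=1}^{30} A_i] ≤ Σ_i P[A_i] ≤ 30·p = 30·(2/65) = 12/13.
Numerically: 12/13 ≈ 0.9230769.
Is 12/13 < 1? YES.
Since P[∪ A_i] ≤ 12/13 < 1, the complement has P[∩ A_i^c] ≥ 1 − 12/13 = 1/13 > 0, so some outcome avoids every A_i.

30·p = 12/13 ≈ 0.9230769; existence CERTIFIED by the union bound.


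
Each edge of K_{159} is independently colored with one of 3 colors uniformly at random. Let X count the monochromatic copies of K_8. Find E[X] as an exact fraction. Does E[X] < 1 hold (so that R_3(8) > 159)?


E[X] = C(159, 8) · 3^{1 − 28} = 8471208603429 · 3^{−27} = 8471208603429/7625597484987.
As a reduced fraction: E[X] = 941245400381/847288609443 ≈ 1.110891.
Is E[X] < 1? NO.
Since E[X] ≥ 1, the first-moment bound is inconclusive at n = 159; it does NOT by itself certify R_3(8) > 159.

E[X] = 941245400381/847288609443 ≈ 1.110891; E[X] ≥ 1; first-moment method inconclusive here.


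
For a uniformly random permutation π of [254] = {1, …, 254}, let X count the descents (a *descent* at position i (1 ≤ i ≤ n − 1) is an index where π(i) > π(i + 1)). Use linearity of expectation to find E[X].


Write X = Σ X_I over i = 1, …, 253, with X_I the indicator of one descent.
There are 253 indicators.
For each fixed i, the pair (π(i), π(i+1)) is a uniformly random ordered pair of distinct values from {1, …, 254}; by symmetry P[π(i) > π(i+1)] = 1/2.
By linearity: E[X] = 253 · (1/2) = (254 − 1) · (1/2) = 253/2 ≈ 126.50000.

E[X] = 253/2 = 126.50000.


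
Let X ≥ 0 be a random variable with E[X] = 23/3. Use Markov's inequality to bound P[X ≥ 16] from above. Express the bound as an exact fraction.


μ = E[X] = 23/3, a = 16.
Markov: P[X ≥ 16] ≤ μ/a = (23/3)/16 = 23/48.
Numerically: ≈ 0.479167.
(Since a = 16 > μ = 7.666667, the bound 23/48 is < 1 and informative.)

P[X ≥ 16] ≤ 23/48 ≈ 0.479167.


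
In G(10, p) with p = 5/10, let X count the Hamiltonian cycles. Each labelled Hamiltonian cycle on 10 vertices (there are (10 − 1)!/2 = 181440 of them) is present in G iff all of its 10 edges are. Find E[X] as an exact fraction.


K_10 has (10 − 1)!/2 = 181440 labelled Hamiltonian cycles.
For each such Hamiltonian cycle H, let X_H = 1 if all 10 edges of H are present in G. Then P[X_H = 1] = p^{10} = (1/2)^{10} = 1/1024.
By linearity: E[X] = Σ_H E[X_H] = 181440 · p^{10} = 181440 · 1/1024 = 2835/16.
Numerically: E[X] ≈ 177.19.

E[X] = 181440 · (1/2)^{10} = 2835/16 ≈ 177.19.


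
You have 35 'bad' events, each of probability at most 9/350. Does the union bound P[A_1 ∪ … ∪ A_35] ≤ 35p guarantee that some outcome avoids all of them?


Union bound: P[∪_{i=1}^{35} A_i] ≤ Σ_i P[A_i] ≤ 35·p = 35·(9/350) = 9/10.
Numerically: 9/10 ≈ 0.9000000.
Is 9/10 < 1? YES.
Since P[∪ A_i] ≤ 9/10 < 1, the complement has P[∩ A_i^c] ≥ 1 − 9/10 = 1/10 > 0, so some outcome avoids every A_i.

35·p = 9/10 ≈ 0.9000000; existence CERTIFIED by the union bound.


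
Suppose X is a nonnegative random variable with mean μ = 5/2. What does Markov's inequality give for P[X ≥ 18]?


μ = E[X] = 5/2, a = 18.
Markov: P[X ≥ 18] ≤ μ/a = (5/2)/18 = 5/36.
Numerically: ≈ 0.13889.
(Since a = 18 > μ = 2.50000, the bound 5/36 is < 1 and informative.)

P[X ≥ 18] ≤ 5/36 ≈ 0.13889.


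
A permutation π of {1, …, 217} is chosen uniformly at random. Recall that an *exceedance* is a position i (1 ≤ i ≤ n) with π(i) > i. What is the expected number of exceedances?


Write X = Σ_{i=1}^{217} X_i, where X_i = 1_{π(i) > i}.
For each fixed i, π(i) is uniform over {1, …, 217} (marginal of a uniform permutation), so P[π(i) > i] = (n − i)/n. Summing: Σ_{i=1}^{217} (n − i)/n = (0 + 1 + … + 216)/217 = 217(217 − 1)/(2·217) = (217 − 1)/2.
Hence E[X] = Σ_{i=1}^{217} (217 − i)/217 = 108 ≈ 108.000.

E[X] = 108 = 108.000.


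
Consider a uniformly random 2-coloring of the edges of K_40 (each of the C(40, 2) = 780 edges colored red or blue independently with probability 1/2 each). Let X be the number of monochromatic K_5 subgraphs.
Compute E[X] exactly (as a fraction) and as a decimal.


Let X = Σ_S X_S over the C(40, 5) = 658008 subsets S of size 5, where X_S = 1 if the K_5 on S is monochromatic.
For a fixed S, the K_5 on S has C(5, 2) = 10 edges. P[all 10 edges red] = (1/2)^10, and likewise for blue, so P[monochromatic] = 2·(1/2)^10 = 2^{1 − 10} = 1/512.
By linearity of expectation: E[X] = C(40, 5) · 2^{1 − 10} = 658008 · 1/512 = 82251/64.
Numerically: E[X] ≈ 1285.1719.

E[X] = C(40,5)·2^(1−C(5,2)) = 82251/64 ≈ 1285.1719.


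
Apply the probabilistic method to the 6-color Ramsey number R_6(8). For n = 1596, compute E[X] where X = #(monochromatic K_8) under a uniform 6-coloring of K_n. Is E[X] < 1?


E[X] = C(1596, 8) · 6^{1 − 28} = 1025915067760710553965 · 6^{−27} = 1025915067760710553965/1023490369077469249536.
As a reduced fraction: E[X] = 37996854361507798295/37907050706572935168 ≈ 1.0023690.
Is E[X] < 1? NO.
Since E[X] ≥ 1, the first-moment bound is inconclusive at n = 1596; it does NOT by itself certify R_6(8) > 1596.

E[X] = 37996854361507798295/37907050706572935168 ≈ 1.0023690; E[X] ≥ 1; first-moment method inconclusive here.


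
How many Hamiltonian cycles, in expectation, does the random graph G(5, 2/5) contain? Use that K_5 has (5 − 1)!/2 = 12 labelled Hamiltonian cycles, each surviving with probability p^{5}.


K_5 has (5 − 1)!/2 = 12 labelled Hamiltonian cycles.
For each such Hamiltonian cycle H, let X_H = 1 if all 5 edges of H are present in G. Then P[X_H = 1] = p^{5} = (2/5)^{5} = 32/3125.
By linearity of expectation: E[X] = Σ_H E[X_H] = 12 · p^{5} = 12 · 32/3125 = 384/3125.
Numerically: E[X] ≈ 0.12288.

E[X] = 12 · (2/5)^{5} = 384/3125 ≈ 0.12288.


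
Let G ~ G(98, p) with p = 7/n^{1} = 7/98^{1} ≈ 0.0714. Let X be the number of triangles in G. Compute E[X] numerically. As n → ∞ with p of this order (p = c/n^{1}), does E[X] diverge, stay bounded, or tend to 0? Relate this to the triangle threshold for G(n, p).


Number of potential triangles: C(98, 3) = 152096.
Each occurs with probability p³ ≈ (0.0714)³ ≈ 3.64431e-04.
By linearity: E[X] = C(98, 3)·p³ ≈ 152096 · 3.64431e-04 ≈ 55.429.
Here α = 1, so p = 7/n is exactly at the triangle threshold p ~ 1/n. Asymptotically E[X] → c³/6 = 7³/6 = 343/6 ≈ 57.167, a bounded constant. In this regime the triangle count is asymptotically Poisson(c³/6).

E[X] ≈ 55.429; in regime p = Θ(1/n^{1}) E[X] stays bounded (at the triangle threshold p ~ 1/n).


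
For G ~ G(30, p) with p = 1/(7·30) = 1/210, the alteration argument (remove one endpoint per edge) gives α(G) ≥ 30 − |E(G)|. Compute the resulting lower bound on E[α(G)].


E[|E(G)|] = C(30, 2)·p = 435 · (1/210) = 29/14.
E[α(G)] ≥ n − E[|E(G)|] = 30 − 29/14 = 391/14.
Numerically: ≈ 27.92857.
(This is only a lower bound; the true E[α(G)] may be larger.)

E[α(G)] ≥ 391/14 ≈ 27.92857.


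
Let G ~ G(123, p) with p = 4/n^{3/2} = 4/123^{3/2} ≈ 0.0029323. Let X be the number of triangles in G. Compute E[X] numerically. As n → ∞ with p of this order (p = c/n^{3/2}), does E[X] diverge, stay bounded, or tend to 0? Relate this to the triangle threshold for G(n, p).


Number of potential triangles: C(123, 3) = 302621.
Each occurs with probability p³ ≈ (0.0029323)³ ≈ 2.5211981e-08.
By linearity: E[X] = C(123, 3)·p³ ≈ 302621 · 2.5211981e-08 ≈ 0.00763.
Since α = 3/2 > 1, p = c/n^{3/2} = o(1/n) is below the triangle threshold p ~ 1/n. Asymptotically E[X] ~ (c³/6)·n^{3(1−α)} = (4³/6)·n^{-1.5} → 0, so by Markov's inequality G has no triangles w.h.p.

E[X] ≈ 0.00763; in regime p = Θ(1/n^{3/2}) E[X] tends to 0 (below the triangle threshold p ~ 1/n).


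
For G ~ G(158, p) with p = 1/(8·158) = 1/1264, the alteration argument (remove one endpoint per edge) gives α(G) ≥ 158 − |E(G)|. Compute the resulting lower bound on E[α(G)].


E[|E(G)|] = C(158, 2)·p = 12403 · (1/1264) = 157/16.
E[α(G)] ≥ n − E[|E(G)|] = 158 − 157/16 = 2371/16.
Numerically: ≈ 148.1875.
(This is only a lower bound; the true E[α(G)] may be larger.)

E[α(G)] ≥ 2371/16 ≈ 148.1875.


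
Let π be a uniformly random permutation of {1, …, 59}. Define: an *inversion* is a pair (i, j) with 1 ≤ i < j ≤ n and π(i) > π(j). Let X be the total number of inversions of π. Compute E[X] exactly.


Write X = Σ X_I over the C(59, 2) = 1711 pairs i < j, with X_I the indicator of one inversion.
There are 1711 indicators.
For each fixed pair i < j, the values π(i) and π(j) are two distinct elements of {1, …, 59} in uniformly random order; by symmetry P[π(i) > π(j)] = 1/2.
By linearity: E[X] = 1711 · (1/2) = C(59, 2) · (1/2) = 1711/2 = 1711/2 ≈ 855.5000.

E[X] = 1711/2 = 855.5000.


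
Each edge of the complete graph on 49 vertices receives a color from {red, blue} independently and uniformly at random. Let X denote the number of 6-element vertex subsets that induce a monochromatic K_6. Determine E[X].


Let X = Σ_S X_S over the C(49, 6) = 13983816 subsets S of size 6, where X_S = 1 if the K_6 on S is monochromatic.
For a fixed S, the K_6 on S has C(6, 2) = 15 edges. P[all 15 edges red] = (1/2)^15, and likewise for blue, so P[monochromatic] = 2·(1/2)^15 = 2^{1 − 15} = 1/16384.
Summing: E[X] = C(49, 6) · 2^{1 − 15} = 13983816 · 1/16384 = 1747977/2048.
Numerically: E[X] ≈ 853.504395.

E[X] = C(49,6)·2^(1−C(6,2)) = 1747977/2048 ≈ 853.504395.


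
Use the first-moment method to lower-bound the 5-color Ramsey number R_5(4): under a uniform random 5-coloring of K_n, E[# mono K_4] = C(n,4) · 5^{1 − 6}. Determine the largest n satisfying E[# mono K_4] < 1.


We need C(n, 4) · 5^{1 − 6} < 1, i.e. C(n, 4) < 5^{6 − 1} = 3125.
Check values of n near the boundary:
  n = 14: C(14, 4) = 1001; 1001 < 3125? YES
  n = 15: C(15, 4) = 1365; 1365 < 3125? YES
  n = 16: C(16, 4) = 1820; 1820 < 3125? YES
  n = 17: C(17, 4) = 2380; 2380 < 3125? YES
  n = 18: C(18, 4) = 3060; 3060 < 3125? YES
  n = 19: C(19, 4) = 3876; 3876 < 3125? NO
  n = 20: C(20, 4) = 4845; 4845 < 3125? NO
  n = 21: C(21, 4) = 5985; 5985 < 3125? NO
The largest n with C(n, 4) < 3125 is n = 18 (where E[X] = 612/625 ≈ 0.97920). Hence R_5(4) > 18, i.e. R_5(4) ≥ 19.

Largest n = 18; hence R_5(4) > 18.


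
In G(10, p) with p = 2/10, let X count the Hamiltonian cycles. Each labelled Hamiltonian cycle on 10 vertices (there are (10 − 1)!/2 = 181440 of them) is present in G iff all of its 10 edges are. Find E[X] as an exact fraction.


K_10 has (10 − 1)!/2 = 181440 labelled Hamiltonian cycles.
For each such Hamiltonian cycle H, let X_H = 1 if all 10 edges of H are present in G. Then P[X_H = 1] = p^{10} = (1/5)^{10} = 1/9765625.
By linearity: E[X] = Σ_H E[X_H] = 181440 · p^{10} = 181440 · 1/9765625 = 36288/1953125.
Numerically: E[X] ≈ 0.018579.

E[X] = 181440 · (1/5)^{10} = 36288/1953125 ≈ 0.018579.


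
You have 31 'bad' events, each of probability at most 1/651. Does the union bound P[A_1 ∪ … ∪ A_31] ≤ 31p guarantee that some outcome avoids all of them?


Union bound: P[∪_{i=1}^{31} A_i] ≤ Σ_i P[A_i] ≤ 31·p = 31·(1/651) = 1/21.
Numerically: 1/21 ≈ 0.0476190.
Is 1/21 < 1? YES.
Since P[∪ A_i] ≤ 1/21 < 1, the complement has P[∩ A_i^c] ≥ 1 − 1/21 = 20/21 > 0, so some outcome avoids every A_i.

31·p = 1/21 ≈ 0.0476190; existence CERTIFIED by the union bound.


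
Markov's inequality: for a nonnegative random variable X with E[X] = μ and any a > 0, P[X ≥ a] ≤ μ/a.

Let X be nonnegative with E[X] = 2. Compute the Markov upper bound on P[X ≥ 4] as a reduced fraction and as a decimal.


μ = E[X] = 2, a = 4.
Markov: P[X ≥ 4] ≤ μ/a = (2)/4 = 1/2.
Numerically: ≈ 0.500.
(Since a = 4 > μ = 2.000, the bound 1/2 is < 1 and informative.)

P[X ≥ 4] ≤ 1/2 ≈ 0.500.


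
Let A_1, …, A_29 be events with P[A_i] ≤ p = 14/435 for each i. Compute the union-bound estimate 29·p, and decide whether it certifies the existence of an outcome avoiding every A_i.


Union bound: P[∪_{i=1}^{29} A_i] ≤ Σ_i P[A_i] ≤ 29·p = 29·(14/435) = 14/15.
Numerically: 14/15 ≈ 0.9333.
Is 14/15 < 1? YES.
Since P[∪ A_i] ≤ 14/15 < 1, the complement has P[∩ A_i^c] ≥ 1 − 14/15 = 1/15 > 0, so some outcome avoids every A_i.

29·p = 14/15 ≈ 0.9333; existence CERTIFIED by the union bound.


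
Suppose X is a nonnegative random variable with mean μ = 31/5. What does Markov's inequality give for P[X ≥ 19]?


μ = E[X] = 31/5, a = 19.
Markov: P[X ≥ 19] ≤ μ/a = (31/5)/19 = 31/95.
Numerically: ≈ 0.32632.
(Since a = 19 > μ = 6.20000, the bound 31/95 is < 1 and informative.)

P[X ≥ 19] ≤ 31/95 ≈ 0.32632.


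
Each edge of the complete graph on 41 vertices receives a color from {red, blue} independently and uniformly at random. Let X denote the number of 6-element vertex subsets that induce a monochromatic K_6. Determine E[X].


Let X = Σ_S X_S over the C(41, 6) = 4496388 subsets S of size 6, where X_S = 1 if the K_6 on S is monochromatic.
For a fixed S, the K_6 on S has C(6, 2) = 15 edges. P[all 15 edges red] = (1/2)^15, and likewise for blue, so P[monochromatic] = 2·(1/2)^15 = 2^{1 − 15} = 1/16384.
By linearity of expectation: E[X] = C(41, 6) · 2^{1 − 15} = 4496388 · 1/16384 = 1124097/4096.
Numerically: E[X] ≈ 274.437744.

E[X] = C(41,6)·2^(1−C(6,2)) = 1124097/4096 ≈ 274.437744.


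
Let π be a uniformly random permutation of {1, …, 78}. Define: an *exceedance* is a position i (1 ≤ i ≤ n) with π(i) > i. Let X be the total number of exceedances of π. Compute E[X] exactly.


Write X = Σ_{i=1}^{78} X_i, where X_i = 1_{π(i) > i}.
For each fixed i, π(i) is uniform over {1, …, 78} (marginal of a uniform permutation), so P[π(i) > i] = (n − i)/n. Summing: Σ_{i=1}^{78} (n − i)/n = (0 + 1 + … + 77)/78 = 78(78 − 1)/(2·78) = (78 − 1)/2.
Hence E[X] = Σ_{i=1}^{78} (78 − i)/78 = 77/2 ≈ 38.500.

E[X] = 77/2 = 38.500.


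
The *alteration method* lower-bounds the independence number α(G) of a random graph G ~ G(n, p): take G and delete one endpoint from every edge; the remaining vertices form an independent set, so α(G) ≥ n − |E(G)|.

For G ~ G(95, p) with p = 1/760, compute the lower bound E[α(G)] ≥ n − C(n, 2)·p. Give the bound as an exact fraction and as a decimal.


E[|E(G)|] = C(95, 2)·p = 4465 · (1/760) = 47/8.
E[α(G)] ≥ n − E[|E(G)|] = 95 − 47/8 = 713/8.
Numerically: ≈ 89.12500.
(This is only a lower bound; the true E[α(G)] may be larger.)

E[α(G)] ≥ 713/8 ≈ 89.12500.


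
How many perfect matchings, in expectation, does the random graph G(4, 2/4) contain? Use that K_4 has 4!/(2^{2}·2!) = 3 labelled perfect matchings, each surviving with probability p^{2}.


K_4 has 4!/(2^{2}·2!) = 3 labelled perfect matchings.
For each such perfect matching H, let X_H = 1 if all 2 edges of H are present in G. Then P[X_H = 1] = p^{2} = (1/2)^{2} = 1/4.
Summing the indicators: E[X] = Σ_H E[X_H] = 3 · p^{2} = 3 · 1/4 = 3/4.
Numerically: E[X] ≈ 0.75.

E[X] = 3 · (1/2)^{2} = 3/4 ≈ 0.75.


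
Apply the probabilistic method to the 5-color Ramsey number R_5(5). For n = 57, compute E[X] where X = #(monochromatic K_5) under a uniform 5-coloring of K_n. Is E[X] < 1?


E[X] = C(57, 5) · 5^{1 − 10} = 4187106 · 5^{−9} = 4187106/1953125.
As a reduced fraction: E[X] = 4187106/1953125 ≈ 2.1438.
Is E[X] < 1? NO.
Since E[X] ≥ 1, the first-moment bound is inconclusive at n = 57; it does NOT by itself certify R_5(5) > 57.

E[X] = 4187106/1953125 ≈ 2.1438; E[X] ≥ 1; first-moment method inconclusive here.


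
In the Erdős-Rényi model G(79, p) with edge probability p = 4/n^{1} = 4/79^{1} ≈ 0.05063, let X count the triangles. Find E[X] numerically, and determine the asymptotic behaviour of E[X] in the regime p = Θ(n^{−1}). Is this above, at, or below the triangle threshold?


Number of potential triangles: C(79, 3) = 79079.
Each occurs with probability p³ ≈ (0.05063)³ ≈ 1.298072e-04.
By linearity: E[X] = C(79, 3)·p³ ≈ 79079 · 1.298072e-04 ≈ 10.2650.
Here α = 1, so p = 4/n is exactly at the triangle threshold p ~ 1/n. Asymptotically E[X] → c³/6 = 4³/6 = 32/3 ≈ 10.6667, a bounded constant. In this regime the triangle count is asymptotically Poisson(c³/6).

E[X] ≈ 10.2650; in regime p = Θ(1/n^{1}) E[X] stays bounded (at the triangle threshold p ~ 1/n).


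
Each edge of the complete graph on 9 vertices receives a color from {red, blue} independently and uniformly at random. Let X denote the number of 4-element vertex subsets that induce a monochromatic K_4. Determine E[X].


Let X = Σ_S X_S over the C(9, 4) = 126 subsets S of size 4, where X_S = 1 if the K_4 on S is monochromatic.
For a fixed S, the K_4 on S has C(4, 2) = 6 edges. P[all 6 edges red] = (1/2)^6, and likewise for blue, so P[monochromatic] = 2·(1/2)^6 = 2^{1 − 6} = 1/32.
By linearity: E[X] = C(9, 4) · 2^{1 − 6} = 126 · 1/32 = 63/16.
Numerically: E[X] ≈ 3.9375.

E[X] = C(9,4)·2^(1−C(4,2)) = 63/16 ≈ 3.9375.


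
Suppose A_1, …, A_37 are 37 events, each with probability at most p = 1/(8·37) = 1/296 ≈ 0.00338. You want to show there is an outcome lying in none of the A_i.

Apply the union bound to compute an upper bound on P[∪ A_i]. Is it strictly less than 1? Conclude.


Union bound: P[∪_{i=1}^{37} A_i] ≤ Σ_i P[A_i] ≤ 37·p = 37·(1/296) = 1/8.
Numerically: 1/8 ≈ 0.12500.
Is 1/8 < 1? YES.
Since P[∪ A_i] ≤ 1/8 < 1, the complement has P[∩ A_i^c] ≥ 1 − 1/8 = 7/8 > 0, so some outcome avoids every A_i.

37·p = 1/8 ≈ 0.12500; existence CERTIFIED by the union bound.


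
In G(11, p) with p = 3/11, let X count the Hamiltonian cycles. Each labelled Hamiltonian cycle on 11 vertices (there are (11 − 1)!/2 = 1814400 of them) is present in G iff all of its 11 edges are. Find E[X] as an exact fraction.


K_11 has (11 − 1)!/2 = 1814400 labelled Hamiltonian cycles.
For each such Hamiltonian cycle H, let X_H = 1 if all 11 edges of H are present in G. Then P[X_H = 1] = p^{11} = (3/11)^{11} = 177147/285311670611.
By linearity of expectation: E[X] = Σ_H E[X_H] = 1814400 · p^{11} = 1814400 · 177147/285311670611 = 321415516800/285311670611.
Numerically: E[X] ≈ 1.1265.

E[X] = 1814400 · (3/11)^{11} = 321415516800/285311670611 ≈ 1.1265.


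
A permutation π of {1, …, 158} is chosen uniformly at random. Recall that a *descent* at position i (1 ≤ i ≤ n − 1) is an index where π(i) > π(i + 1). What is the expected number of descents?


Write X = Σ X_I over i = 1, …, 157, with X_I the indicator of one descent.
There are 157 indicators.
For each fixed i, the pair (π(i), π(i+1)) is a uniformly random ordered pair of distinct values from {1, …, 158}; by symmetry P[π(i) > π(i+1)] = 1/2.
By linearity: E[X] = 157 · (1/2) = (158 − 1) · (1/2) = 157/2 ≈ 78.5000.

E[X] = 157/2 = 78.5000.


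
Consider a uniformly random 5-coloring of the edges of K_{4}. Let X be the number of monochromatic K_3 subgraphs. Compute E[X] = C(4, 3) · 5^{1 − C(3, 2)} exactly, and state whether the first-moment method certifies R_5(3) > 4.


E[X] = C(4, 3) · 5^{1 − 3} = 4 · 5^{−2} = 4/25.
As a reduced fraction: E[X] = 4/25 ≈ 0.160.
Is E[X] < 1? YES.
Since E[X] < 1, there exists a 5-coloring of K_{4} with no monochromatic K_3; hence R_5(3) > 4.

E[X] = 4/25 ≈ 0.160; E[X] < 1, so R_5(3) > 4.


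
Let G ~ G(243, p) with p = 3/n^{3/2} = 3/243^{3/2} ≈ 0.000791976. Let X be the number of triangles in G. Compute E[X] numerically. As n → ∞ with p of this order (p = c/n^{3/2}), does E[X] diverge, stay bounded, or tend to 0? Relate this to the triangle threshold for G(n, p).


Number of potential triangles: C(243, 3) = 2362041.
Each occurs with probability p³ ≈ (0.000791976)³ ≈ 4.96747320e-10.
By linearity: E[X] = C(243, 3)·p³ ≈ 2362041 · 4.96747320e-10 ≈ 0.001173.
Since α = 3/2 > 1, p = c/n^{3/2} = o(1/n) is below the triangle threshold p ~ 1/n. Asymptotically E[X] ~ (c³/6)·n^{3(1−α)} = (3³/6)·n^{-1.5} → 0, so by Markov's inequality G has no triangles w.h.p.

E[X] ≈ 0.001173; in regime p = Θ(1/n^{3/2}) E[X] tends to 0 (below the triangle threshold p ~ 1/n).


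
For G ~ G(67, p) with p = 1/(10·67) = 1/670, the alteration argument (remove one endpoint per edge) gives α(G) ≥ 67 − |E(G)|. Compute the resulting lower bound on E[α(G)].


E[|E(G)|] = C(67, 2)·p = 2211 · (1/670) = 33/10.
E[α(G)] ≥ n − E[|E(G)|] = 67 − 33/10 = 637/10.
Numerically: ≈ 63.700.
(This is only a lower bound; the true E[α(G)] may be larger.)

E[α(G)] ≥ 637/10 ≈ 63.700.


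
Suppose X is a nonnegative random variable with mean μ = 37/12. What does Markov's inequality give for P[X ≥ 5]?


μ = E[X] = 37/12, a = 5.
Markov: P[X ≥ 5] ≤ μ/a = (37/12)/5 = 37/60.
Numerically: ≈ 0.617.
(Since a = 5 > μ = 3.083, the bound 37/60 is < 1 and informative.)

P[X ≥ 5] ≤ 37/60 ≈ 0.617.


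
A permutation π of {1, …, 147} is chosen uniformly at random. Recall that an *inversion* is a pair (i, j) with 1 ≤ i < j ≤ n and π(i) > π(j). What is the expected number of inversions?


Write X = Σ X_I over the C(147, 2) = 10731 pairs i < j, with X_I the indicator of one inversion.
There are 10731 indicators.
For each fixed pair i < j, the values π(i) and π(j) are two distinct elements of {1, …, 147} in uniformly random order; by symmetry P[π(i) > π(j)] = 1/2.
By linearity: E[X] = 10731 · (1/2) = C(147, 2) · (1/2) = 10731/2 = 10731/2 ≈ 5365.500000.

E[X] = 10731/2 = 5365.500000.


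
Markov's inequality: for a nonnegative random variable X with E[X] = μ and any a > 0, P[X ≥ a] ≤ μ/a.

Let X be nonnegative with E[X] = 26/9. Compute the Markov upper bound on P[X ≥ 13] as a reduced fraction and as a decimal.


μ = E[X] = 26/9, a = 13.
Markov: P[X ≥ 13] ≤ μ/a = (26/9)/13 = 2/9.
Numerically: ≈ 0.222.
(Since a = 13 > μ = 2.889, the bound 2/9 is < 1 and informative.)

P[X ≥ 13] ≤ 2/9 ≈ 0.222.


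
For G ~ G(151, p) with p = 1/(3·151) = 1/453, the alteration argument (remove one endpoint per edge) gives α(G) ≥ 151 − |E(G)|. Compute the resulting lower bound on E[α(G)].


E[|E(G)|] = C(151, 2)·p = 11325 · (1/453) = 25.
E[α(G)] ≥ n − E[|E(G)|] = 151 − 25 = 126.
Numerically: ≈ 126.000.
(This is only a lower bound; the true E[α(G)] may be larger.)

E[α(G)] ≥ 126 ≈ 126.000.


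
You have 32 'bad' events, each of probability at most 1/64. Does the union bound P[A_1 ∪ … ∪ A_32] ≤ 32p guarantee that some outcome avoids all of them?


Union bound: P[∪_{i=1}^{32} A_i] ≤ Σ_i P[A_i] ≤ 32·p = 32·(1/64) = 1/2.
Numerically: 1/2 ≈ 0.5000.
Is 1/2 < 1? YES.
Since P[∪ A_i] ≤ 1/2 < 1, the complement has P[∩ A_i^c] ≥ 1 − 1/2 = 1/2 > 0, so some outcome avoids every A_i.

32·p = 1/2 ≈ 0.5000; existence CERTIFIED by the union bound.


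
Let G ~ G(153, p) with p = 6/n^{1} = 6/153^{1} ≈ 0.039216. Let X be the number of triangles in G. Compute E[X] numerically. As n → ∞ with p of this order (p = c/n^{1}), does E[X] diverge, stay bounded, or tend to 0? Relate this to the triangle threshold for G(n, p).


Number of potential triangles: C(153, 3) = 585276.
Each occurs with probability p³ ≈ (0.039216)³ ≈ 6.0308629e-05.
By linearity: E[X] = C(153, 3)·p³ ≈ 585276 · 6.0308629e-05 ≈ 35.29719.
Here α = 1, so p = 6/n is exactly at the triangle threshold p ~ 1/n. Asymptotically E[X] → c³/6 = 6³/6 = 36 ≈ 36.00000, a bounded constant. In this regime the triangle count is asymptotically Poisson(c³/6).

E[X] ≈ 35.29719; in regime p = Θ(1/n^{1}) E[X] stays bounded (at the triangle threshold p ~ 1/n).


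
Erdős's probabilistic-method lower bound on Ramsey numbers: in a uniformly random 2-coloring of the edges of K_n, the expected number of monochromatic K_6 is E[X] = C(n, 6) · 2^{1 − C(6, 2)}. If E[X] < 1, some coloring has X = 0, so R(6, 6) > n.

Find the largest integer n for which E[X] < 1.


We need C(n, 6) · 2^{1 − 15} < 1, i.e. C(n, 6) < 2^{15 − 1} = 16384.
Check values of n near the boundary:
  n = 15: C(15, 6) = 5005; 5005 < 16384? YES
  n = 16: C(16, 6) = 8008; 8008 < 16384? YES
  n = 17: C(17, 6) = 12376; 12376 < 16384? YES
  n = 18: C(18, 6) = 18564; 18564 < 16384? NO
  n = 19: C(19, 6) = 27132; 27132 < 16384? NO
The largest n with C(n, 6) < 16384 is n = 17 (where E[X] = 1547/2048 ≈ 0.7554). Hence R(6, 6) > 17, i.e. R(6, 6) ≥ 18.

Largest n = 17; hence R(6, 6) > 17.


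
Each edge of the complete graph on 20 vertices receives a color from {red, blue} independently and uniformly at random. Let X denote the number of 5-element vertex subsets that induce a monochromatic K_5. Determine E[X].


Let X = Σ_S X_S over the C(20, 5) = 15504 subsets S of size 5, where X_S = 1 if the K_5 on S is monochromatic.
For a fixed S, the K_5 on S has C(5, 2) = 10 edges. P[all 10 edges red] = (1/2)^10, and likewise for blue, so P[monochromatic] = 2·(1/2)^10 = 2^{1 − 10} = 1/512.
By linearity of expectation: E[X] = C(20, 5) · 2^{1 − 10} = 15504 · 1/512 = 969/32.
Numerically: E[X] ≈ 30.281250.

E[X] = C(20,5)·2^(1−C(5,2)) = 969/32 ≈ 30.281250.


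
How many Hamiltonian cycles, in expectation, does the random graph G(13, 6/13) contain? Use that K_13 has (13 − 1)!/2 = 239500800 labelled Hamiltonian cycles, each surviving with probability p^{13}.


K_13 has (13 − 1)!/2 = 239500800 labelled Hamiltonian cycles.
For each such Hamiltonian cycle H, let X_H = 1 if all 13 edges of H are present in G. Then P[X_H = 1] = p^{13} = (6/13)^{13} = 13060694016/302875106592253.
By linearity of expectation: E[X] = Σ_H E[X_H] = 239500800 · p^{13} = 239500800 · 13060694016/302875106592253 = 3128046665387212800/302875106592253.
Numerically: E[X] ≈ 10327.8.

E[X] = 239500800 · (6/13)^{13} = 3128046665387212800/302875106592253 ≈ 10327.8.


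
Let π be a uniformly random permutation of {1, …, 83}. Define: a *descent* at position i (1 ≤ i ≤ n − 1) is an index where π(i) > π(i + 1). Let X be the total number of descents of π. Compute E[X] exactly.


Write X = Σ X_I over i = 1, …, 82, with X_I the indicator of one descent.
There are 82 indicators.
For each fixed i, the pair (π(i), π(i+1)) is a uniformly random ordered pair of distinct values from {1, …, 83}; by symmetry P[π(i) > π(i+1)] = 1/2.
By linearity: E[X] = 82 · (1/2) = (83 − 1) · (1/2) = 41 ≈ 41.000.

E[X] = 41 = 41.000.


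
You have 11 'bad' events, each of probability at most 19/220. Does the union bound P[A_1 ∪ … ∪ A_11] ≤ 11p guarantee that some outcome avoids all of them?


Union bound: P[∪_{i=1}^{11} A_i] ≤ Σ_i P[A_i] ≤ 11·p = 11·(19/220) = 19/20.
Numerically: 19/20 ≈ 0.95000.
Is 19/20 < 1? YES.
Since P[∪ A_i] ≤ 19/20 < 1, the complement has P[∩ A_i^c] ≥ 1 − 19/20 = 1/20 > 0, so some outcome avoids every A_i.

11·p = 19/20 ≈ 0.95000; existence CERTIFIED by the union bound.


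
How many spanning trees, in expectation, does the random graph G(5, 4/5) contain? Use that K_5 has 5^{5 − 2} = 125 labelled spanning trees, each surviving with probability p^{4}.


K_5 has 5^{5 − 2} = 125 labelled spanning trees.
For each such spanning tree H, let X_H = 1 if all 4 edges of H are present in G. Then P[X_H = 1] = p^{4} = (4/5)^{4} = 256/625.
Summing the indicators: E[X] = Σ_H E[X_H] = 125 · p^{4} = 125 · 256/625 = 256/5.
Numerically: E[X] ≈ 51.2.

E[X] = 125 · (4/5)^{4} = 256/5 ≈ 51.2.


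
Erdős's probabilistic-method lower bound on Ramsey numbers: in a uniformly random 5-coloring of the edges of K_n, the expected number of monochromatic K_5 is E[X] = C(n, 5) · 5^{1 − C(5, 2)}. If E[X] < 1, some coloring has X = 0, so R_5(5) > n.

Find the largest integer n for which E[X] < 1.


We need C(n, 5) · 5^{1 − 10} < 1, i.e. C(n, 5) < 5^{10 − 1} = 1953125.
Check values of n near the boundary:
  n = 46: C(46, 5) = 1370754; 1370754 < 1953125? YES
  n = 47: C(47, 5) = 1533939; 1533939 < 1953125? YES
  n = 48: C(48, 5) = 1712304; 1712304 < 1953125? YES
  n = 49: C(49, 5) = 1906884; 1906884 < 1953125? YES
  n = 50: C(50, 5) = 2118760; 2118760 < 1953125? NO
  n = 51: C(51, 5) = 2349060; 2349060 < 1953125? NO
The largest n with C(n, 5) < 1953125 is n = 49 (where E[X] = 1906884/1953125 ≈ 0.976325). Hence R_5(5) > 49, i.e. R_5(5) ≥ 50.

Largest n = 49; hence R_5(5) > 49.


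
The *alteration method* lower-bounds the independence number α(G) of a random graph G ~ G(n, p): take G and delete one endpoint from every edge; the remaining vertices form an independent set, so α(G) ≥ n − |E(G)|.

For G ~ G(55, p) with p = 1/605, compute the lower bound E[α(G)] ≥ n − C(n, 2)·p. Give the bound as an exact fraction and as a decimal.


E[|E(G)|] = C(55, 2)·p = 1485 · (1/605) = 27/11.
E[α(G)] ≥ n − E[|E(G)|] = 55 − 27/11 = 578/11.
Numerically: ≈ 52.545.
(This is only a lower bound; the true E[α(G)] may be larger.)

E[α(G)] ≥ 578/11 ≈ 52.545.


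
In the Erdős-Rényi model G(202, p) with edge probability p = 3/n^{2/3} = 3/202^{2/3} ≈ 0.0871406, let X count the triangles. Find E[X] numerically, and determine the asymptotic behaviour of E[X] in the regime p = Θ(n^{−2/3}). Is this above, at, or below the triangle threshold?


Number of potential triangles: C(202, 3) = 1353400.
Each occurs with probability p³ ≈ (0.0871406)³ ≈ 6.61699833e-04.
By linearity: E[X] = C(202, 3)·p³ ≈ 1353400 · 6.61699833e-04 ≈ 895.544554.
Since α = 2/3 < 1, p = c/n^{2/3} ≫ 1/n is above the triangle threshold p ~ 1/n. Asymptotically E[X] ~ (c³/6)·n^{3(1−α)} = (3³/6)·n^{1} → ∞; triangles are abundant w.h.p.

E[X] ≈ 895.544554; in regime p = Θ(1/n^{2/3}) E[X] diverges (above the triangle threshold p ~ 1/n).


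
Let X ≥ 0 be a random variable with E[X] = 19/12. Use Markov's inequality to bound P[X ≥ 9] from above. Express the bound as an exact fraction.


μ = E[X] = 19/12, a = 9.
Markov: P[X ≥ 9] ≤ μ/a = (19/12)/9 = 19/108.
Numerically: ≈ 0.1759.
(Since a = 9 > μ = 1.5833, the bound 19/108 is < 1 and informative.)

P[X ≥ 9] ≤ 19/108 ≈ 0.1759.


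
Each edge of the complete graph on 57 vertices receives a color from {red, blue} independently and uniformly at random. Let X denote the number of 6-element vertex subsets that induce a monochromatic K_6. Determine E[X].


Let X = Σ_S X_S over the C(57, 6) = 36288252 subsets S of size 6, where X_S = 1 if the K_6 on S is monochromatic.
For a fixed S, the K_6 on S has C(6, 2) = 15 edges. P[all 15 edges red] = (1/2)^15, and likewise for blue, so P[monochromatic] = 2·(1/2)^15 = 2^{1 − 15} = 1/16384.
By linearity: E[X] = C(57, 6) · 2^{1 − 15} = 36288252 · 1/16384 = 9072063/4096.
Numerically: E[X] ≈ 2214.859.

E[X] = C(57,6)·2^(1−C(6,2)) = 9072063/4096 ≈ 2214.859.


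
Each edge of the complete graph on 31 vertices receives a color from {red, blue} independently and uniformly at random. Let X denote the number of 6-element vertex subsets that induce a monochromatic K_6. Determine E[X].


Let X = Σ_S X_S over the C(31, 6) = 736281 subsets S of size 6, where X_S = 1 if the K_6 on S is monochromatic.
For a fixed S, the K_6 on S has C(6, 2) = 15 edges. P[all 15 edges red] = (1/2)^15, and likewise for blue, so P[monochromatic] = 2·(1/2)^15 = 2^{1 − 15} = 1/16384.
Summing: E[X] = C(31, 6) · 2^{1 − 15} = 736281 · 1/16384 = 736281/16384.
Numerically: E[X] ≈ 44.939.

E[X] = C(31,6)·2^(1−C(6,2)) = 736281/16384 ≈ 44.939.


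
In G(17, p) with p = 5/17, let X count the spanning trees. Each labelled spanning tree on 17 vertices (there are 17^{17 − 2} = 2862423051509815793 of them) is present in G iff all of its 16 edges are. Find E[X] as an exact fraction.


K_17 has 17^{17 − 2} = 2862423051509815793 labelled spanning trees.
For each such spanning tree H, let X_H = 1 if all 16 edges of H are present in G. Then P[X_H = 1] = p^{16} = (5/17)^{16} = 152587890625/48661191875666868481.
By linearity: E[X] = Σ_H E[X_H] = 2862423051509815793 · p^{16} = 2862423051509815793 · 152587890625/48661191875666868481 = 152587890625/17.
Numerically: E[X] ≈ 8.976e+09.

E[X] = 2862423051509815793 · (5/17)^{16} = 152587890625/17 ≈ 8.976e+09.


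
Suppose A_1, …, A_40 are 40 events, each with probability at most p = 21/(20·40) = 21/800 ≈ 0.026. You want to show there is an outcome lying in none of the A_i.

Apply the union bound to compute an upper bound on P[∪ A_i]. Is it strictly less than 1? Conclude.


Union bound: P[∪_{i=1}^{40} A_i] ≤ Σ_i P[A_i] ≤ 40·p = 40·(21/800) = 21/20.
Numerically: 21/20 ≈ 1.050.
Is 21/20 < 1? NO.
Since the bound 21/20 is ≥ 1, the union bound is uninformative here; it does NOT by itself certify existence.

40·p = 21/20 ≈ 1.050; existence NOT certified by the union bound.


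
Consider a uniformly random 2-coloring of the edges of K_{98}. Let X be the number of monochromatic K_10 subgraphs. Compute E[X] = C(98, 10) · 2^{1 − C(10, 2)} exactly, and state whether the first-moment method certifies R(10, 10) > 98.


E[X] = C(98, 10) · 2^{1 − 45} = 14005614014756 · 2^{−44} = 14005614014756/17592186044416.
As a reduced fraction: E[X] = 3501403503689/4398046511104 ≈ 0.796.
Is E[X] < 1? YES.
Since E[X] < 1, there exists a 2-coloring of K_{98} with no monochromatic K_10; hence R(10, 10) > 98.

E[X] = 3501403503689/4398046511104 ≈ 0.796; E[X] < 1, so R(10, 10) > 98.


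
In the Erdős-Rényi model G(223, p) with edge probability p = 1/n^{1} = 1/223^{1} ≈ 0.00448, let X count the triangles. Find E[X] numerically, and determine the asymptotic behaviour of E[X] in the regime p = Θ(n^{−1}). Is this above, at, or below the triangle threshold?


Number of potential triangles: C(223, 3) = 1823471.
Each occurs with probability p³ ≈ (0.00448)³ ≈ 9.01748e-08.
By linearity: E[X] = C(223, 3)·p³ ≈ 1823471 · 9.01748e-08 ≈ 0.164.
Here α = 1, so p = 1/n is exactly at the triangle threshold p ~ 1/n. Asymptotically E[X] → c³/6 = 1³/6 = 1/6 ≈ 0.167, a bounded constant. In this regime the triangle count is asymptotically Poisson(c³/6).

E[X] ≈ 0.164; in regime p = Θ(1/n^{1}) E[X] stays bounded (at the triangle threshold p ~ 1/n).


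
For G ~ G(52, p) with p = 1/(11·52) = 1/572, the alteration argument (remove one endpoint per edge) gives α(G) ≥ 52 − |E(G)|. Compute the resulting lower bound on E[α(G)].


E[|E(G)|] = C(52, 2)·p = 1326 · (1/572) = 51/22.
E[α(G)] ≥ n − E[|E(G)|] = 52 − 51/22 = 1093/22.
Numerically: ≈ 49.681818.
(This is only a lower bound; the true E[α(G)] may be larger.)

E[α(G)] ≥ 1093/22 ≈ 49.681818.


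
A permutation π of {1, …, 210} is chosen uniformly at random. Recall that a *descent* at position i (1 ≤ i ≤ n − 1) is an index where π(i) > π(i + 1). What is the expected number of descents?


Write X = Σ X_I over i = 1, …, 209, with X_I the indicator of one descent.
There are 209 indicators.
For each fixed i, the pair (π(i), π(i+1)) is a uniformly random ordered pair of distinct values from {1, …, 210}; by symmetry P[π(i) > π(i+1)] = 1/2.
By linearity: E[X] = 209 · (1/2) = (210 − 1) · (1/2) = 209/2 ≈ 104.500000.

E[X] = 209/2 = 104.500000.


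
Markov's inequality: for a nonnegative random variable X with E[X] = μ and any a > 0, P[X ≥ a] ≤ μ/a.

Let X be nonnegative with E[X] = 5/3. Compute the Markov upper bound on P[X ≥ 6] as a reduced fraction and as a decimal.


μ = E[X] = 5/3, a = 6.
Markov: P[X ≥ 6] ≤ μ/a = (5/3)/6 = 5/18.
Numerically: ≈ 0.278.
(Since a = 6 > μ = 1.667, the bound 5/18 is < 1 and informative.)

P[X ≥ 6] ≤ 5/18 ≈ 0.278.


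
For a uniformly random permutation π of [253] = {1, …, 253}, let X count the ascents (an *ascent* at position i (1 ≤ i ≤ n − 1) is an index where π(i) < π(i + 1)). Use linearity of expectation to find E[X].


Write X = Σ X_I over i = 1, …, 252, with X_I the indicator of one ascent.
There are 252 indicators.
For each fixed i, the pair (π(i), π(i+1)) is a uniformly random ordered pair of distinct values from {1, …, 253}; by symmetry P[π(i) < π(i+1)] = 1/2.
By linearity: E[X] = 252 · (1/2) = (253 − 1) · (1/2) = 126 ≈ 126.000.

E[X] = 126 = 126.000.


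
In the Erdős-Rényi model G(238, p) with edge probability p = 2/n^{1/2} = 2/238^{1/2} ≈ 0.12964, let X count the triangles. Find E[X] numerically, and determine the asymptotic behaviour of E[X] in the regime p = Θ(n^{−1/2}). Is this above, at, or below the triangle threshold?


Number of potential triangles: C(238, 3) = 2218636.
Each occurs with probability p³ ≈ (0.12964)³ ≈ 2.1788360e-03.
By linearity: E[X] = C(238, 3)·p³ ≈ 2218636 · 2.1788360e-03 ≈ 4834.04409.
Since α = 1/2 < 1, p = c/n^{1/2} ≫ 1/n is above the triangle threshold p ~ 1/n. Asymptotically E[X] ~ (c³/6)·n^{3(1−α)} = (2³/6)·n^{1.5} → ∞; triangles are abundant w.h.p.

E[X] ≈ 4834.04409; in regime p = Θ(1/n^{1/2}) E[X] diverges (above the triangle threshold p ~ 1/n).


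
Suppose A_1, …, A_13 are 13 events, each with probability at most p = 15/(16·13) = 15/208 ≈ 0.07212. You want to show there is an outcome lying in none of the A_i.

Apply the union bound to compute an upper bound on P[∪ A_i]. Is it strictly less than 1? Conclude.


Union bound: P[∪_{i=1}^{13} A_i] ≤ Σ_i P[A_i] ≤ 13·p = 13·(15/208) = 15/16.
Numerically: 15/16 ≈ 0.93750.
Is 15/16 < 1? YES.
Since P[∪ A_i] ≤ 15/16 < 1, the complement has P[∩ A_i^c] ≥ 1 − 15/16 = 1/16 > 0, so some outcome avoids every A_i.

13·p = 15/16 ≈ 0.93750; existence CERTIFIED by the union bound.


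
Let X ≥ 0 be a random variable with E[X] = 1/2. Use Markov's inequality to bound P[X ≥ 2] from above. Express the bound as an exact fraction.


μ = E[X] = 1/2, a = 2.
Markov: P[X ≥ 2] ≤ μ/a = (1/2)/2 = 1/4.
Numerically: ≈ 0.25000.
(Since a = 2 > μ = 0.50000, the bound 1/4 is < 1 and informative.)

P[X ≥ 2] ≤ 1/4 ≈ 0.25000.


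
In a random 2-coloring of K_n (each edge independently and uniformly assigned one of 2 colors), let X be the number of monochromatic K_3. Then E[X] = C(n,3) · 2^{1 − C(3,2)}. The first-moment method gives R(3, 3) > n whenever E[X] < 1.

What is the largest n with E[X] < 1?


We need C(n, 3) · 2^{1 − 3} < 1, i.e. C(n, 3) < 2^{3 − 1} = 4.
Check values of n near the boundary:
  n = 3: C(3, 3) = 1; 1 < 4? YES
  n = 4: C(4, 3) = 4; 4 < 4? NO
  n = 5: C(5, 3) = 10; 10 < 4? NO
The largest n with C(n, 3) < 4 is n = 3 (where E[X] = 1/4 ≈ 0.2500000). Hence R(3, 3) > 3, i.e. R(3, 3) ≥ 4.

Largest n = 3; hence R(3, 3) > 3.


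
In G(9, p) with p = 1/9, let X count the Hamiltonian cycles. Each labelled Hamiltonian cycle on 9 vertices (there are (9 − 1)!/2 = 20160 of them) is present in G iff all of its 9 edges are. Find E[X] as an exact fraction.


K_9 has (9 − 1)!/2 = 20160 labelled Hamiltonian cycles.
For each such Hamiltonian cycle H, let X_H = 1 if all 9 edges of H are present in G. Then P[X_H = 1] = p^{9} = (1/9)^{9} = 1/387420489.
By linearity of expectation: E[X] = Σ_H E[X_H] = 20160 · p^{9} = 20160 · 1/387420489 = 2240/43046721.
Numerically: E[X] ≈ 5.204e-05.

E[X] = 20160 · (1/9)^{9} = 2240/43046721 ≈ 5.204e-05.
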